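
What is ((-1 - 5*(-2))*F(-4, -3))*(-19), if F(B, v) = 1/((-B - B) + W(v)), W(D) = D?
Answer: -171/5 ≈ -34.200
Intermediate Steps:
F(B, v) = 1/(v - 2*B) (F(B, v) = 1/((-B - B) + v) = 1/(-2*B + v) = 1/(v - 2*B))
((-1 - 5*(-2))*F(-4, -3))*(-19) = ((-1 - 5*(-2))/(-3 - 2*(-4)))*(-19) = ((-1 + 10)/(-3 + 8))*(-19) = (9/5)*(-19) = -171/5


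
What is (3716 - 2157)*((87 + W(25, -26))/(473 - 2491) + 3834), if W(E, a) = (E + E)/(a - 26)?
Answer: 313608556925/52468 ≈ 5.9771e+6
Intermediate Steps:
W(E, a) = 2*E/(-26 + a) (W(E, a) = (2*E)/(-26 + a) = 2*E/(-26 + a))
(3716 - 2157)*((87 + W(25, -26))/(473 - 2491) + 3834) = (3716 - 2157)*((87 + 2*25/(-26 - 26))/(473 - 2491) + 3834) = 1559*((87 + 2*25/(-52))/(-2018) + 3834) = 1559*((87 + 2*25*(-1/52))*(-1/2018) + 3834) = 1559*((87 - 25/26)*(-1/2018) + 3834) = 1559*((2237/26)*(-1/2018) + 3834) = 1559*(-2237/52468 + 3834) = 1559*(201160075/52468) = 313608556925/52468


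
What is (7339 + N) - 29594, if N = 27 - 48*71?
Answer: -25636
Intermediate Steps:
N = -3381 (N = 27 - 3408 = -3381)
(7339 + N) - 29594 = (7339 - 3381) - 29594 = 3958 - 29594 = -25636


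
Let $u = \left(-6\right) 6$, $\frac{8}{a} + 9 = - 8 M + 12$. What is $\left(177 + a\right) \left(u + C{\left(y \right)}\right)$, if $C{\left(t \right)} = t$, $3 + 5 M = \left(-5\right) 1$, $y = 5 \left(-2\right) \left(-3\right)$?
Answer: $- \frac{84138}{79} \approx -1065.0$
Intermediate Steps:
$y = 30$ ($y = \left(-10\right) \left(-3\right) = 30$)
$M = - \frac{8}{5}$ ($M = - \frac{3}{5} + \frac{\left(-5\right) 1}{5} = - \frac{3}{5} + \frac{1}{5} \left(-5\right) = - \frac{3}{5} - 1 = - \frac{8}{5} \approx -1.6$)
$a = \frac{40}{79}$ ($a = \frac{8}{-9 + \left(\left(-8\right) \left(- \frac{8}{5}\right) + 12\right)} = \frac{8}{-9 + \left(\frac{64}{5} + 12\right)} = \frac{8}{-9 + \frac{124}{5}} = \frac{8}{\frac{79}{5}} = 8 \cdot \frac{5}{79} = \frac{40}{79} \approx 0.50633$)
$u = -36$
$\left(177 + a\right) \left(u + C{\left(y \right)}\right) = \left(177 + \frac{40}{79}\right) \left(-36 + 30\right) = \frac{14023}{79} \left(-6\right) = - \frac{84138}{79}$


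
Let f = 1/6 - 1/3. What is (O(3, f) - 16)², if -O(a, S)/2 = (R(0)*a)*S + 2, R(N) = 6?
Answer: 196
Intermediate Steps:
f = -⅙ (f = 1*(⅙) - 1*⅓ = ⅙ - ⅓ = -⅙ ≈ -0.16667)
O(a, S) = -4 - 12*S*a (O(a, S) = -2*((6*a)*S + 2) = -2*(6*S*a + 2) = -2*(2 + 6*S*a) = -4 - 12*S*a)
(O(3, f) - 16)² = ((-4 - 12*(-⅙)*3) - 16)² = ((-4 + 6) - 16)² = (2 - 16)² = (-14)² = 196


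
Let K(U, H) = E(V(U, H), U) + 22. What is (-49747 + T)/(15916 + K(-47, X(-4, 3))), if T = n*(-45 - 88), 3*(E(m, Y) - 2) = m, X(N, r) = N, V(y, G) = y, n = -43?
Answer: -132084/47773 ≈ -2.7648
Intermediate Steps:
E(m, Y) = 2 + m/3
K(U, H) = 24 + U/3 (K(U, H) = (2 + U/3) + 22 = 24 + U/3)
T = 5719 (T = -43*(-45 - 88) = -43*(-133) = 5719)
(-49747 + T)/(15916 + K(-47, X(-4, 3))) = (-49747 + 5719)/(15916 + (24 + (⅓)*(-47))) = -44028/(15916 + (24 - 47/3)) = -44028/(15916 + 25/3) = -44028/47773/3 = -44028*3/47773 = -132084/47773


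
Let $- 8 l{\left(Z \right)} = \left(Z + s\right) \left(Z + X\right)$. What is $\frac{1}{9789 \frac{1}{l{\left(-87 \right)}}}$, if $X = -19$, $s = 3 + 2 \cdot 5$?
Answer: $- \frac{1961}{19578} \approx -0.10016$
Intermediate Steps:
$s = 13$ ($s = 3 + 10 = 13$)
$l{\left(Z \right)} = - \frac{\left(-19 + Z\right) \left(13 + Z\right)}{8}$ ($l{\left(Z \right)} = - \frac{\left(Z + 13\right) \left(Z - 19\right)}{8} = - \frac{\left(13 + Z\right) \left(-19 + Z\right)}{8} = - \frac{\left(-19 + Z\right) \left(13 + Z\right)}{8}$)
$\frac{1}{9789 \frac{1}{l{\left(-87 \right)}}} = \frac{1}{9789 \frac{1}{\frac{247}{8} - \frac{\left(-87\right)^{2}}{8} + \frac{3}{4} \left(-87\right)}} = \frac{1}{9789 \frac{1}{\frac{247}{8} - \frac{7569}{8} - \frac{261}{4}}} = \frac{1}{9789 \frac{1}{- \frac{1961}{2}}} = \frac{1}{9789 \left(- \frac{2}{1961}\right)} = \frac{1}{- \frac{19578}{1961}} = - \frac{1961}{19578}$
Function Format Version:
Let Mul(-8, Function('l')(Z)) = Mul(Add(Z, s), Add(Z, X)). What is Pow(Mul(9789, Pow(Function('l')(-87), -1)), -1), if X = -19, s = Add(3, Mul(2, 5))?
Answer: Rational(-1961, 19578) ≈ -0.10016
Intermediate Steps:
s = 13 (s = Add(3, 10) = 13)
Function('l')(Z) = Mul(Rational(-1, 8), Add(-19, Z), Add(13, Z)) (Function('l')(Z) = Mul(Rational(-1, 8), Mul(Add(Z, 13), Add(Z, -19))) = Mul(Rational(-1, 8), Mul(Add(13, Z), Add(-19, Z))) = Mul(Rational(-1, 8), Mul(Add(-19, Z), Add(13, Z))) = Mul(Rational(-1, 8), Add(-19, Z), Add(13, Z)))
Pow(Mul(9789, Pow(Function('l')(-87), -1)), -1) = Pow(Mul(9789, Pow(Add(Rational(247, 8), Mul(Rational(-1, 8), Pow(-87, 2)), Mul(Rational(3, 4), -87)), -1)), -1) = Pow(Mul(9789, Pow(Add(Rational(247, 8), Mul(Rational(-1, 8), 7569), Rational(-261, 4)), -1)), -1) = Pow(Mul(9789, Pow(Add(Rational(247, 8), Rational(-7569, 8), Rational(-261, 4)), -1)), -1) = Pow(Mul(9789, Pow(Rational(-1961, 2), -1)), -1) = Pow(Mul(9789, Rational(-2, 1961)), -1) = Pow(Rational(-19578, 1961), -1) = Rational(-1961, 19578)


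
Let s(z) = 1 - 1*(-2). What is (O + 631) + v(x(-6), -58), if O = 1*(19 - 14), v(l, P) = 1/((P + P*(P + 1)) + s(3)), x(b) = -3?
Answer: 2067637/3251 ≈ 636.00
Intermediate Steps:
s(z) = 3 (s(z) = 1 + 2 = 3)
v(l, P) = 1/(3 + P + P*(1 + P)) (v(l, P) = 1/((P + P*(P + 1)) + 3) = 1/((P + P*(1 + P)) + 3) = 1/(3 + P + P*(1 + P)))
O = 5 (O = 1*5 = 5)
(O + 631) + v(x(-6), -58) = (5 + 631) + 1/(3 + (-58)² + 2*(-58)) = 636 + 1/(3 + 3364 - 116) = 636 + 1/3251 = 2067637/3251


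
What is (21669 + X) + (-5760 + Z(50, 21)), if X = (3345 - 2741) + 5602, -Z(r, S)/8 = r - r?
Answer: 22115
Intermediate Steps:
Z(r, S) = 0 (Z(r, S) = -8*(r - r) = -8*0 = 0)
X = 6206 (X = 604 + 5602 = 6206)
(21669 + X) + (-5760 + Z(50, 21)) = (21669 + 6206) + (-5760 + 0) = 27875 - 5760 = 22115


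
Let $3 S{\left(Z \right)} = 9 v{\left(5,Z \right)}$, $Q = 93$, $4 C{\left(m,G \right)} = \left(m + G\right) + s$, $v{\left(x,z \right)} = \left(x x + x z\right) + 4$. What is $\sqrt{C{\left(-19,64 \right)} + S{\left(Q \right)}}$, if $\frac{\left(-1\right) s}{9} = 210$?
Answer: $\frac{\sqrt{4083}}{2} \approx 31.949$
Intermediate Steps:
$s = -1890$ ($s = \left(-9\right) 210 = -1890$)
$v{\left(x,z \right)} = 4 + x^{2} + x z$ ($v{\left(x,z \right)} = \left(x^{2} + x z\right) + 4 = 4 + x^{2} + x z$)
$C{\left(m,G \right)} = - \frac{945}{2} + \frac{G}{4} + \frac{m}{4}$ ($C{\left(m,G \right)} = \frac{\left(m + G\right) - 1890}{4} = \frac{\left(G + m\right) - 1890}{4} = \frac{-1890 + G + m}{4} = - \frac{945}{2} + \frac{G}{4} + \frac{m}{4}$)
$S{\left(Z \right)} = 87 + 15 Z$ ($S{\left(Z \right)} = \frac{9 \left(4 + 5^{2} + 5 Z\right)}{3} = \frac{9 \left(4 + 25 + 5 Z\right)}{3} = \frac{9 \left(29 + 5 Z\right)}{3} = \frac{261 + 45 Z}{3} = 87 + 15 Z$)
$\sqrt{C{\left(-19,64 \right)} + S{\left(Q \right)}} = \sqrt{\left(- \frac{945}{2} + \frac{1}{4} \cdot 64 + \frac{1}{4} \left(-19\right)\right) + \left(87 + 15 \cdot 93\right)} = \sqrt{\left(- \frac{945}{2} + 16 - \frac{19}{4}\right) + \left(87 + 1395\right)} = \sqrt{- \frac{1845}{4} + 1482} = \sqrt{\frac{4083}{4}} = \frac{\sqrt{4083}}{2}$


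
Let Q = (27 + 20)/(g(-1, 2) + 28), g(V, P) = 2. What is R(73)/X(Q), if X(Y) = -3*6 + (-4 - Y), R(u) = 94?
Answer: -2820/707 ≈ -3.9887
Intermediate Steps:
Q = 47/30 (Q = (27 + 20)/(2 + 28) = 47/30 ≈ 1.5667)
X(Y) = -22 - Y (X(Y) = -18 + (-4 - Y) = -22 - Y)
R(73)/X(Q) = 94/(-22 - 1*47/30) = 94/(-22 - 47/30) = 94/(-707/30) = 94*(-30/707) = -2820/707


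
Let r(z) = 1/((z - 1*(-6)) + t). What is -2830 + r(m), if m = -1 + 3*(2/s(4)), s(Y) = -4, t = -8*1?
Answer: -25472/9 ≈ -2830.2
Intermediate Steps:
t = -8
m = -5/2 (m = -1 + 3*(2/(-4)) = -1 + 3*(2*(-¼)) = -1 + 3*(-½) = -1 - 3/2 = -5/2 ≈ -2.5000)
r(z) = 1/(-2 + z) (r(z) = 1/((z - 1*(-6)) - 8) = 1/((z + 6) - 8) = 1/((6 + z) - 8) = 1/(-2 + z))
-2830 + r(m) = -2830 + 1/(-2 - 5/2) = -2830 + 1/(-9/2) = -2830 - 2/9 = -25472/9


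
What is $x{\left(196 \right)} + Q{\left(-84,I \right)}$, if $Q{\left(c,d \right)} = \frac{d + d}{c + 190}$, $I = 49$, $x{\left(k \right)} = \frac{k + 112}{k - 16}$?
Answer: $\frac{6286}{2385} \approx 2.6356$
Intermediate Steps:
$x{\left(k \right)} = \frac{112 + k}{-16 + k}$
$Q{\left(c,d \right)} = \frac{2 d}{190 + c}$
$x{\left(196 \right)} + Q{\left(-84,I \right)} = \frac{112 + 196}{-16 + 196} + 2 \cdot 49 \frac{1}{190 - 84} = \frac{1}{180} \cdot 308 + 2 \cdot 49 \cdot \frac{1}{106} = \frac{77}{45} + \frac{49}{53} = \frac{6286}{2385}$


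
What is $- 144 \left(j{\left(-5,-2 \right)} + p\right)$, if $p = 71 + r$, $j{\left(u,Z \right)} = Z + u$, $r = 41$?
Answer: $-15120$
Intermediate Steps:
$p = 112$ ($p = 71 + 41 = 112$)
$- 144 \left(j{\left(-5,-2 \right)} + p\right) = - 144 \left(\left(-2 - 5\right) + 112\right) = - 144 \left(-7 + 112\right) = \left(-144\right) 105 = -15120$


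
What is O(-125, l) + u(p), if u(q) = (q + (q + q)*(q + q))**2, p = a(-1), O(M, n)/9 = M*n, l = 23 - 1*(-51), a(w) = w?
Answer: -83241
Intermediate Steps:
l = 74 (l = 23 + 51 = 74)
O(M, n) = 9*M*n (O(M, n) = 9*(M*n) = 9*M*n)
p = -1
u(q) = (q + 4*q**2)**2 (u(q) = (q + (2*q)*(2*q))**2 = (q + 4*q**2)**2)
O(-125, l) + u(p) = 9*(-125)*74 + (-1)**2*(1 + 4*(-1))**2 = -83250 + 1*(1 - 4)**2 = -83250 + 1*(-3)**2 = -83250 + 1*9 = -83250 + 9 = -83241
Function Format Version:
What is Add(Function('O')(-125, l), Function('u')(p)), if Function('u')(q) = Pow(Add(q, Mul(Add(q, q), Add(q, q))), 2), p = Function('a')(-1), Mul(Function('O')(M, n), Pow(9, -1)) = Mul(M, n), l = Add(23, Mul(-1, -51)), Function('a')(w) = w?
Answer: -83241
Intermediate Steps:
l = 74 (l = Add(23, 51) = 74)
Function('O')(M, n) = Mul(9, M, n) (Function('O')(M, n) = Mul(9, Mul(M, n)) = Mul(9, M, n))
p = -1
Function('u')(q) = Pow(Add(q, Mul(4, Pow(q, 2))), 2) (Function('u')(q) = Pow(Add(q, Mul(Mul(2, q), Mul(2, q))), 2) = Pow(Add(q, Mul(4, Pow(q, 2))), 2))
Add(Function('O')(-125, l), Function('u')(p)) = Add(Mul(9, -125, 74), Mul(Pow(-1, 2), Pow(Add(1, Mul(4, -1)), 2))) = Add(-83250, Mul(1, Pow(Add(1, -4), 2))) = Add(-83250, Mul(1, Pow(-3, 2))) = Add(-83250, Mul(1, 9)) = Add(-83250, 9) = -83241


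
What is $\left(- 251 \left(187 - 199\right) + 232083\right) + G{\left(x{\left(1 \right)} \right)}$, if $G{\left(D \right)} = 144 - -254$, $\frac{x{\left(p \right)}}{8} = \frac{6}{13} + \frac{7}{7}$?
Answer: $235493$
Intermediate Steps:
$x{\left(p \right)} = \frac{152}{13}$ ($x{\left(p \right)} = 8 \left(\frac{6}{13} + \frac{7}{7}\right) = 8 \left(6 \cdot \frac{1}{13} + 7 \cdot \frac{1}{7}\right) = 8 \left(\frac{6}{13} + 1\right) = 8 \cdot \frac{19}{13} = \frac{152}{13}$)
$G{\left(D \right)} = 398$ ($G{\left(D \right)} = 144 + 254 = 398$)
$\left(- 251 \left(187 - 199\right) + 232083\right) + G{\left(x{\left(1 \right)} \right)} = \left(- 251 \left(187 - 199\right) + 232083\right) + 398 = \left(\left(-251\right) \left(-12\right) + 232083\right) + 398 = \left(3012 + 232083\right) + 398 = 235095 + 398 = 235493$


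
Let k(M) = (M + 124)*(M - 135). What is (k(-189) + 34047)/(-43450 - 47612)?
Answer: -6123/10118 ≈ -0.60516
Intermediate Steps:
k(M) = (-135 + M)*(124 + M) (k(M) = (124 + M)*(-135 + M) = (-135 + M)*(124 + M))
(k(-189) + 34047)/(-43450 - 47612) = ((-16740 + (-189)² - 11*(-189)) + 34047)/(-43450 - 47612) = ((-16740 + 35721 + 2079) + 34047)/(-91062) = (21060 + 34047)*(-1/91062) = 55107*(-1/91062) = -6123/10118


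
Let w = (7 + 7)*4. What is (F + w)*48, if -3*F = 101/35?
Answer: 92464/35 ≈ 2641.8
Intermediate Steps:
F = -101/105 (F = -101/(3*35) = -1/3*101/35 = -101/105 ≈ -0.96190)
w = 56 (w = 14*4 = 56)
(F + w)*48 = (-101/105 + 56)*48 = (5779/105)*48 = 92464/35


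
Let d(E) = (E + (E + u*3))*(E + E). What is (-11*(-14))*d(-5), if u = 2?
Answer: 6160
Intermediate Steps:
d(E) = 2*E*(6 + 2*E) (d(E) = (E + (E + 2*3))*(E + E) = (E + (E + 6))*(2*E) = (E + (6 + E))*(2*E) = (6 + 2*E)*(2*E) = 2*E*(6 + 2*E))
(-11*(-14))*d(-5) = (-11*(-14))*(4*(-5)*(3 - 5)) = 154*(4*(-5)*(-2)) = 154*40 = 6160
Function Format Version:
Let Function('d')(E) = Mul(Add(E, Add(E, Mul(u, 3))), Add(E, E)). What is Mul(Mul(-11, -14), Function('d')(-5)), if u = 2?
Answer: 6160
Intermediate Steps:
Function('d')(E) = Mul(2, E, Add(6, Mul(2, E))) (Function('d')(E) = Mul(Add(E, Add(E, Mul(2, 3))), Add(E, E)) = Mul(Add(E, Add(E, 6)), Mul(2, E)) = Mul(Add(E, Add(6, E)), Mul(2, E)) = Mul(Add(6, Mul(2, E)), Mul(2, E)) = Mul(2, E, Add(6, Mul(2, E))))
Mul(Mul(-11, -14), Function('d')(-5)) = Mul(Mul(-11, -14), Mul(4, -5, Add(3, -5))) = Mul(154, Mul(4, -5, -2)) = Mul(154, 40) = 6160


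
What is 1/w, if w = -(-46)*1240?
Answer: 1/57040 ≈ 1.7532e-5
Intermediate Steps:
w = 57040 (w = -46*(-1240) = 57040)
1/w = 1/57040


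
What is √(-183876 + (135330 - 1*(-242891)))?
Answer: √194345 ≈ 440.85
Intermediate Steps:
√(-183876 + (135330 - 1*(-242891))) = √(-183876 + (135330 + 242891)) = √(-183876 + 378221) = √194345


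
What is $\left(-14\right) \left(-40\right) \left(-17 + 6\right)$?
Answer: $-6160$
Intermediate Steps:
$\left(-14\right) \left(-40\right) \left(-17 + 6\right) = 560 \left(-11\right) = -6160$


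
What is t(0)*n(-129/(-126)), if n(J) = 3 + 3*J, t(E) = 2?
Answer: 85/7 ≈ 12.143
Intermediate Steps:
t(0)*n(-129/(-126)) = 2*(3 + 3*(-129/(-126))) = 2*(3 + 3*(-129*(-1/126))) = 2*(3 + 3*(43/42)) = 2*(3 + 43/14) = 2*(85/14) = 85/7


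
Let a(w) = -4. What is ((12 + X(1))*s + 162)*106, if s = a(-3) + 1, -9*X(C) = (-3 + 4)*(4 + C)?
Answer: 40598/3 ≈ 13533.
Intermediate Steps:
X(C) = -4/9 - C/9 (X(C) = -(-3 + 4)*(4 + C)/9 = -(4 + C)/9 = -4/9 - C/9)
s = -3 (s = -4 + 1 = -3)
((12 + X(1))*s + 162)*106 = ((12 + (-4/9 - 1/9*1))*(-3) + 162)*106 = ((12 + (-4/9 - 1/9))*(-3) + 162)*106 = ((12 - 5/9)*(-3) + 162)*106 = ((103/9)*(-3) + 162)*106 = (-103/3 + 162)*106 = (383/3)*106 = 40598/3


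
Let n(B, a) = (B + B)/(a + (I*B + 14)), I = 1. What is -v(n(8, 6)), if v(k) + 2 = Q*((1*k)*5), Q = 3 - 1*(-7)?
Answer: -186/7 ≈ -26.571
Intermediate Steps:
Q = 10 (Q = 3 + 7 = 10)
n(B, a) = 2*B/(14 + B + a) (n(B, a) = (B + B)/(a + (1*B + 14)) = (2*B)/(a + (B + 14)) = (2*B)/(a + (14 + B)) = (2*B)/(14 + B + a) = 2*B/(14 + B + a))
v(k) = -2 + 50*k (v(k) = -2 + 10*((1*k)*5) = -2 + 10*(k*5) = -2 + 10*(5*k) = -2 + 50*k)
-v(n(8, 6)) = -(-2 + 50*(2*8/(14 + 8 + 6))) = -(-2 + 50*(2*8/28)) = -(-2 + 50*(2*8*(1/28))) = -(-2 + 50*(4/7)) = -(-2 + 200/7) = -1*186/7 = -186/7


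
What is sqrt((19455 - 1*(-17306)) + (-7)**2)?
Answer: 3*sqrt(4090) ≈ 191.86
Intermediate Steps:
sqrt((19455 - 1*(-17306)) + (-7)**2) = sqrt((19455 + 17306) + 49) = sqrt(36761 + 49) = sqrt(36810) = 3*sqrt(4090)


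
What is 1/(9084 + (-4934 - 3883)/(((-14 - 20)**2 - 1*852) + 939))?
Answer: 1243/11282595 ≈ 0.00011017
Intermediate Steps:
1/(9084 + (-4934 - 3883)/(((-14 - 20)**2 - 1*852) + 939)) = 1/(9084 - 8817/(((-34)**2 - 852) + 939)) = 1/(9084 - 8817/((1156 - 852) + 939)) = 1/(9084 - 8817/(304 + 939)) = 1/(9084 - 8817/1243) = 1/(11282595/1243) = 1243/11282595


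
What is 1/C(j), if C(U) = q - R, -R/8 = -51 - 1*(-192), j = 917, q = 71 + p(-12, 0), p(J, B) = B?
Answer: 1/1199 ≈ 0.00083403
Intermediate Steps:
q = 71 (q = 71 + 0 = 71)
R = -1128 (R = -8*(-51 - 1*(-192)) = -8*(-51 + 192) = -8*141 = -1128)
C(U) = 1199 (C(U) = 71 - 1*(-1128) = 71 + 1128 = 1199)
1/C(j) = 1/1199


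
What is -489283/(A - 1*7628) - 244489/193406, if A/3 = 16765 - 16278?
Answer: 93122504235/1192734802 ≈ 78.075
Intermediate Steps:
A = 1461 (A = 3*(16765 - 16278) = 3*487 = 1461)
-489283/(A - 1*7628) - 244489/193406 = -489283/(1461 - 1*7628) - 244489/193406 = -489283/(1461 - 7628) - 244489*1/193406 = -489283/(-6167) - 244489/193406 = -489283*(-1/6167) - 244489/193406 = 489283/6167 - 244489/193406 = 93122504235/1192734802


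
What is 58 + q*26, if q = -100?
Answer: -2542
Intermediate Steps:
58 + q*26 = 58 - 100*26 = 58 - 2600 = -2542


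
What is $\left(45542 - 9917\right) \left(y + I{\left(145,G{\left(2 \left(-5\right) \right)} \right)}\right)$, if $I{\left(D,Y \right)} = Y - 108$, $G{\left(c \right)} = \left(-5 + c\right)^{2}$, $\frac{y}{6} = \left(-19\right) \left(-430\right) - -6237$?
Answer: $3083664375$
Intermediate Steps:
$y = 86442$ ($y = 6 \left(\left(-19\right) \left(-430\right) - -6237\right) = 6 \left(8170 + 6237\right) = 6 \cdot 14407 = 86442$)
$I{\left(D,Y \right)} = -108 + Y$
$\left(45542 - 9917\right) \left(y + I{\left(145,G{\left(2 \left(-5\right) \right)} \right)}\right) = \left(45542 - 9917\right) \left(86442 - \left(108 - \left(-5 + 2 \left(-5\right)\right)^{2}\right)\right) = 35625 \left(86442 - \left(108 - \left(-5 - 10\right)^{2}\right)\right) = 35625 \left(86442 - \left(108 - \left(-15\right)^{2}\right)\right) = 35625 \left(86442 + \left(-108 + 225\right)\right) = 35625 \left(86442 + 117\right) = 35625 \cdot 86559 = 3083664375$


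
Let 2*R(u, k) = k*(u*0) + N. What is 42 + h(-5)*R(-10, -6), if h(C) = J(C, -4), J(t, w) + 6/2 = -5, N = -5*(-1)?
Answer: 22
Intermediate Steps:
N = 5
R(u, k) = 5/2 (R(u, k) = (k*(u*0) + 5)/2 = (k*0 + 5)/2 = (0 + 5)/2 = (½)*5 = 5/2)
J(t, w) = -8 (J(t, w) = -3 - 5 = -8)
h(C) = -8
42 + h(-5)*R(-10, -6) = 42 - 8*5/2 = 42 - 20 = 22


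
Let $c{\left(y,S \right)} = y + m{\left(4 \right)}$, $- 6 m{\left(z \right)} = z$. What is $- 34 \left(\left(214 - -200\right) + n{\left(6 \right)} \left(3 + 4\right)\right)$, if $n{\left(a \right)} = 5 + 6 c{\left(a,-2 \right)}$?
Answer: $-22882$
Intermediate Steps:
$m{\left(z \right)} = - \frac{z}{6}$
$c{\left(y,S \right)} = - \frac{2}{3} + y$ ($c{\left(y,S \right)} = y - \frac{2}{3} = - \frac{2}{3} + y$)
$n{\left(a \right)} = 1 + 6 a$ ($n{\left(a \right)} = 5 + 6 \left(- \frac{2}{3} + a\right) = 5 + \left(-4 + 6 a\right) = 1 + 6 a$)
$- 34 \left(\left(214 - -200\right) + n{\left(6 \right)} \left(3 + 4\right)\right) = - 34 \left(\left(214 - -200\right) + \left(1 + 6 \cdot 6\right) \left(3 + 4\right)\right) = - 34 \left(\left(214 + 200\right) + \left(1 + 36\right) 7\right) = - 34 \left(414 + 37 \cdot 7\right) = - 34 \left(414 + 259\right) = \left(-34\right) 673 = -22882$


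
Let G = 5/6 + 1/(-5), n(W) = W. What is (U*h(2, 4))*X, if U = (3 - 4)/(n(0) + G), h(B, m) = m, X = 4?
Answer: -480/19 ≈ -25.263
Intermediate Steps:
G = 19/30 (G = 5*(⅙) + 1*(-⅕) = ⅚ - ⅕ = 19/30 ≈ 0.63333)
U = -30/19 (U = (3 - 4)/(0 + 19/30) = -1/19/30 = -1*30/19 = -30/19 ≈ -1.5789)
(U*h(2, 4))*X = -30/19*4*4 = -120/19*4 = -480/19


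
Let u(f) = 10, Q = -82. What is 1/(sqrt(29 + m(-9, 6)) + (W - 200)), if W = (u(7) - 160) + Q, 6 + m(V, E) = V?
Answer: -216/93305 - sqrt(14)/186610 ≈ -0.0023350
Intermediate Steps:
m(V, E) = -6 + V
W = -232 (W = (10 - 160) - 82 = -150 - 82 = -232)
1/(sqrt(29 + m(-9, 6)) + (W - 200)) = 1/(sqrt(29 + (-6 - 9)) + (-232 - 200)) = 1/(sqrt(29 - 15) - 432) = 1/(sqrt(14) - 432) = 1/(-432 + sqrt(14))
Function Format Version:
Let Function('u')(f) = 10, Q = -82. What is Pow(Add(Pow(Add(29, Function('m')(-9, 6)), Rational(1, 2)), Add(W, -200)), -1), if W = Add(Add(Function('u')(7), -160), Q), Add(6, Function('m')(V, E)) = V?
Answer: Add(Rational(-216, 93305), Mul(Rational(-1, 186610), Pow(14, Rational(1, 2)))) ≈ -0.0023350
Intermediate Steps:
Function('m')(V, E) = Add(-6, V)
W = -232 (W = Add(Add(10, -160), -82) = Add(-150, -82) = -232)
Pow(Add(Pow(Add(29, Function('m')(-9, 6)), Rational(1, 2)), Add(W, -200)), -1) = Pow(Add(Pow(Add(29, Add(-6, -9)), Rational(1, 2)), Add(-232, -200)), -1) = Pow(Add(Pow(Add(29, -15), Rational(1, 2)), -432), -1) = Pow(Add(Pow(14, Rational(1, 2)), -432), -1) = Pow(Add(-432, Pow(14, Rational(1, 2))), -1)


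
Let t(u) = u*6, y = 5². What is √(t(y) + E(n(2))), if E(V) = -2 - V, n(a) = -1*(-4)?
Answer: 12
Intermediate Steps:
y = 25
n(a) = 4
t(u) = 6*u
√(t(y) + E(n(2))) = √(6*25 + (-2 - 1*4)) = √(150 + (-2 - 4)) = √(150 - 6) = √144 = 12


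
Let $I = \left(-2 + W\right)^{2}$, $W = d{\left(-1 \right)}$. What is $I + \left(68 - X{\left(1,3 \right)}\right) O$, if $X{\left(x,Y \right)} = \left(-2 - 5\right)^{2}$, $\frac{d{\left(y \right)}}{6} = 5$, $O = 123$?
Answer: $3121$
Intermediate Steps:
$d{\left(y \right)} = 30$ ($d{\left(y \right)} = 6 \cdot 5 = 30$)
$W = 30$
$X{\left(x,Y \right)} = 49$ ($X{\left(x,Y \right)} = \left(-7\right)^{2} = 49$)
$I = 784$ ($I = \left(-2 + 30\right)^{2} = 28^{2} = 784$)
$I + \left(68 - X{\left(1,3 \right)}\right) O = 784 + \left(68 - 49\right) 123 = 784 + 19 \cdot 123 = 784 + 2337 = 3121$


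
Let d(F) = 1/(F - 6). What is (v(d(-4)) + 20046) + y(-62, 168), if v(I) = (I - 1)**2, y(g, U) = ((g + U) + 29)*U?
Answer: 4272721/100 ≈ 42727.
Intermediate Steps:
d(F) = 1/(-6 + F)
y(g, U) = U*(29 + U + g) (y(g, U) = ((U + g) + 29)*U = (29 + U + g)*U = U*(29 + U + g))
v(I) = (-1 + I)**2
(v(d(-4)) + 20046) + y(-62, 168) = ((-1 + 1/(-6 - 4))**2 + 20046) + 168*(29 + 168 - 62) = ((-1 + 1/(-10))**2 + 20046) + 168*135 = ((-1 - 1/10)**2 + 20046) + 22680 = ((-11/10)**2 + 20046) + 22680 = (121/100 + 20046) + 22680 = 2004721/100 + 22680 = 4272721/100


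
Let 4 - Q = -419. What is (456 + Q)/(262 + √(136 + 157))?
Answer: 230298/68351 - 879*√293/68351 ≈ 3.1492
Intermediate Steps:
Q = 423 (Q = 4 - 1*(-419) = 4 + 419 = 423)
(456 + Q)/(262 + √(136 + 157)) = (456 + 423)/(262 + √(136 + 157)) = 879/(262 + √293)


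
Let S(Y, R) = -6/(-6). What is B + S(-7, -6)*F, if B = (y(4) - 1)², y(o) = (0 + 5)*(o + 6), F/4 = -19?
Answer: 2325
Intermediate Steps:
S(Y, R) = 1 (S(Y, R) = -6*(-⅙) = 1)
F = -76 (F = 4*(-19) = -76)
y(o) = 30 + 5*o (y(o) = 5*(6 + o) = 30 + 5*o)
B = 2401 (B = ((30 + 5*4) - 1)² = ((30 + 20) - 1)² = (50 - 1)² = 49² = 2401)
B + S(-7, -6)*F = 2401 + 1*(-76) = 2401 - 76 = 2325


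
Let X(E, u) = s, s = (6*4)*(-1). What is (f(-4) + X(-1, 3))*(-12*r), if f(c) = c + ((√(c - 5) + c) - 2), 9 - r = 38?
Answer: -11832 + 1044*I ≈ -11832.0 + 1044.0*I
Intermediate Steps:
r = -29 (r = 9 - 1*38 = 9 - 38 = -29)
s = -24 (s = 24*(-1) = -24)
X(E, u) = -24
f(c) = -2 + √(-5 + c) + 2*c (f(c) = c + ((√(-5 + c) + c) - 2) = c + ((c + √(-5 + c)) - 2) = c + (-2 + c + √(-5 + c)) = -2 + √(-5 + c) + 2*c)
(f(-4) + X(-1, 3))*(-12*r) = ((-2 + √(-5 - 4) + 2*(-4)) - 24)*(-12*(-29)) = ((-2 + √(-9) - 8) - 24)*348 = ((-2 + 3*I - 8) - 24)*348 = ((-10 + 3*I) - 24)*348 = (-34 + 3*I)*348 = -11832 + 1044*I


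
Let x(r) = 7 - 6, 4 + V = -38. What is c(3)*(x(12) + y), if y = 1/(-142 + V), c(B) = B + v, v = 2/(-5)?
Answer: 2379/920 ≈ 2.5859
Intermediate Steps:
V = -42 (V = -4 - 38 = -42)
v = -2/5 (v = 2*(-1/5) = -2/5 ≈ -0.40000)
c(B) = -2/5 + B (c(B) = B - 2/5 = -2/5 + B)
x(r) = 1
y = -1/184 (y = 1/(-142 - 42) = 1/(-184) = -1/184 ≈ -0.0054348)
c(3)*(x(12) + y) = (-2/5 + 3)*(1 - 1/184) = (13/5)*(183/184) = 2379/920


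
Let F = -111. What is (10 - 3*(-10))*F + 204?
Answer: -4236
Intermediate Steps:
(10 - 3*(-10))*F + 204 = (10 - 3*(-10))*(-111) + 204 = (10 + 30)*(-111) + 204 = 40*(-111) + 204 = -4440 + 204 = -4236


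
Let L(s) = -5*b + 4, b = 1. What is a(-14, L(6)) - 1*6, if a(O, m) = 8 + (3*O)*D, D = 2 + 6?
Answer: -334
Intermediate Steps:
D = 8
L(s) = -1 (L(s) = -5*1 + 4 = -5 + 4 = -1)
a(O, m) = 8 + 24*O (a(O, m) = 8 + (3*O)*8 = 8 + 24*O)
a(-14, L(6)) - 1*6 = (8 + 24*(-14)) - 1*6 = (8 - 336) - 6 = -328 - 6 = -334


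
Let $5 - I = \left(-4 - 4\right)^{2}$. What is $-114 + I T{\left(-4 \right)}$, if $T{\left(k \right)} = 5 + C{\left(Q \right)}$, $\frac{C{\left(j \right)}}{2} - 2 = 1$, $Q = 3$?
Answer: $-763$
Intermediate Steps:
$C{\left(j \right)} = 6$ ($C{\left(j \right)} = 4 + 2 \cdot 1 = 4 + 2 = 6$)
$I = -59$ ($I = 5 - \left(-4 - 4\right)^{2} = 5 - \left(-8\right)^{2} = 5 - 64 = -59$)
$T{\left(k \right)} = 11$ ($T{\left(k \right)} = 5 + 6 = 11$)
$-114 + I T{\left(-4 \right)} = -114 - 649 = -763$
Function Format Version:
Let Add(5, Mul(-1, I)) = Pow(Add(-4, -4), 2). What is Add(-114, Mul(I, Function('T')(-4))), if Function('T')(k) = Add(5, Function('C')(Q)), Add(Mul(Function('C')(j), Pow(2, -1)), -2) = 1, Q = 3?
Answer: -763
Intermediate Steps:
Function('C')(j) = 6 (Function('C')(j) = Add(4, Mul(2, 1)) = Add(4, 2) = 6)
I = -59 (I = Add(5, Mul(-1, Pow(Add(-4, -4), 2))) = Add(5, Mul(-1, Pow(-8, 2))) = Add(5, Mul(-1, 64)) = Add(5, -64) = -59)
Function('T')(k) = 11 (Function('T')(k) = Add(5, 6) = 11)
Add(-114, Mul(I, Function('T')(-4))) = Add(-114, Mul(-59, 11)) = Add(-114, -649) = -763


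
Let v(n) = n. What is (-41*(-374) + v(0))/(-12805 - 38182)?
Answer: -15334/50987 ≈ -0.30074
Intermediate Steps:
(-41*(-374) + v(0))/(-12805 - 38182) = (-41*(-374) + 0)/(-12805 - 38182) = (15334 + 0)/(-50987) = 15334*(-1/50987) = -15334/50987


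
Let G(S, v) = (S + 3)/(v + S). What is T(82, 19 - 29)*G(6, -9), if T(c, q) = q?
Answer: 30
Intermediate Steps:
G(S, v) = (3 + S)/(S + v)
T(82, 19 - 29)*G(6, -9) = (19 - 29)*((3 + 6)/(6 - 9)) = -10*9/(-3) = -(-10)*9/3 = -10*(-3) = 30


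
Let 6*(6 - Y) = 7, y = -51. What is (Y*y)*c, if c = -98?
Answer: 24157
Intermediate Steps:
Y = 29/6 (Y = 6 - ⅙*7 = 6 - 7/6 = 29/6 ≈ 4.8333)
(Y*y)*c = ((29/6)*(-51))*(-98) = -493/2*(-98) = 24157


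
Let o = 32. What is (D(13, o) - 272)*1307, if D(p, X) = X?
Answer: -313680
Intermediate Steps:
(D(13, o) - 272)*1307 = (32 - 272)*1307 = -240*1307 = -313680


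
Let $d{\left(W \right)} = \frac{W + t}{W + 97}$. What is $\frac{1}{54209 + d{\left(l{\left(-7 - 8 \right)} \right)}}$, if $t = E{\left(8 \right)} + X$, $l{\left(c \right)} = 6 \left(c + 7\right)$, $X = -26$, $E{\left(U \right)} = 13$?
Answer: $\frac{49}{2656180} \approx 1.8448 \cdot 10^{-5}$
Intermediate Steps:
$l{\left(c \right)} = 42 + 6 c$ ($l{\left(c \right)} = 6 \left(7 + c\right) = 42 + 6 c$)
$t = -13$ ($t = 13 - 26 = -13$)
$d{\left(W \right)} = \frac{-13 + W}{97 + W}$ ($d{\left(W \right)} = \frac{W - 13}{W + 97} = \frac{-13 + W}{97 + W}$)
$\frac{1}{54209 + d{\left(l{\left(-7 - 8 \right)} \right)}} = \frac{1}{54209 + \frac{-13 + \left(42 + 6 \left(-7 - 8\right)\right)}{97 + \left(42 + 6 \left(-7 - 8\right)\right)}} = \frac{1}{54209 + \frac{-13 + \left(42 + 6 \left(-15\right)\right)}{97 + \left(42 + 6 \left(-15\right)\right)}} = \frac{1}{54209 + \frac{-13 + \left(42 - 90\right)}{97 + \left(42 - 90\right)}} = \frac{1}{54209 + \frac{-13 - 48}{97 - 48}} = \frac{1}{54209 + \frac{1}{49} \left(-61\right)} = \frac{1}{54209 - \frac{61}{49}} = \frac{1}{\frac{2656180}{49}} = \frac{49}{2656180}$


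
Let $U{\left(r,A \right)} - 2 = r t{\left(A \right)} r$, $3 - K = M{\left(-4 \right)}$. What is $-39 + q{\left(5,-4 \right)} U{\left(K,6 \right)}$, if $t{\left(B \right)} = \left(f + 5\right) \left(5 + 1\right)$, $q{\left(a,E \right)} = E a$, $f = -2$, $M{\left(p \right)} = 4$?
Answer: $-439$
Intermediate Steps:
$K = -1$ ($K = 3 - 4 = -1$)
$t{\left(B \right)} = 18$ ($t{\left(B \right)} = \left(-2 + 5\right) \left(5 + 1\right) = 3 \cdot 6 = 18$)
$U{\left(r,A \right)} = 2 + 18 r^{2}$ ($U{\left(r,A \right)} = 2 + r 18 r = 2 + 18 r r = 2 + 18 r^{2}$)
$-39 + q{\left(5,-4 \right)} U{\left(K,6 \right)} = -39 + \left(-4\right) 5 \left(2 + 18 \left(-1\right)^{2}\right) = -39 - 20 \left(2 + 18 \cdot 1\right) = -39 - 20 \left(2 + 18\right) = -39 - 400 = -439$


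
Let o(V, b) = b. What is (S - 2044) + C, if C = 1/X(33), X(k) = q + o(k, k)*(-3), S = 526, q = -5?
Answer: -157873/104 ≈ -1518.0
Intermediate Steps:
X(k) = -5 - 3*k (X(k) = -5 + k*(-3) = -5 - 3*k)
C = -1/104 (C = 1/(-5 - 3*33) = 1/(-5 - 99) = 1/(-104) = -1/104 ≈ -0.0096154)
(S - 2044) + C = (526 - 2044) - 1/104 = -1518 - 1/104 = -157873/104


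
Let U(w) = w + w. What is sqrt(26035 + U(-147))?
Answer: sqrt(25741) ≈ 160.44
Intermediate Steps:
U(w) = 2*w
sqrt(26035 + U(-147)) = sqrt(26035 + 2*(-147)) = sqrt(26035 - 294) = sqrt(25741)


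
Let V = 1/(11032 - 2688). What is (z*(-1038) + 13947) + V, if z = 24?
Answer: -91491959/8344 ≈ -10965.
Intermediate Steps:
V = 1/8344 ≈ 0.00011985
(z*(-1038) + 13947) + V = (24*(-1038) + 13947) + 1/8344 = (-24912 + 13947) + 1/8344 = -10965 + 1/8344 = -91491959/8344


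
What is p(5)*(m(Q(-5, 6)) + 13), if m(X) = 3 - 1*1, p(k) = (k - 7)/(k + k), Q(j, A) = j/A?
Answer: -3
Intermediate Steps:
p(k) = (-7 + k)/(2*k) (p(k) = (-7 + k)/((2*k)) = (-7 + k)*(1/(2*k)) = (-7 + k)/(2*k))
m(X) = 2 (m(X) = 3 - 1 = 2)
p(5)*(m(Q(-5, 6)) + 13) = ((½)*(-7 + 5)/5)*(2 + 13) = ((½)*(⅕)*(-2))*15 = -⅕*15 = -3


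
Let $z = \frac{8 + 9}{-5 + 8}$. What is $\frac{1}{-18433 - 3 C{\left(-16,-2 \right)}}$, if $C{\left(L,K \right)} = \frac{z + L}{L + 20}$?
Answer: $- \frac{4}{73701} \approx -5.4273 \cdot 10^{-5}$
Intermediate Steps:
$z = \frac{17}{3} \approx 5.6667$
$C{\left(L,K \right)} = \frac{\frac{17}{3} + L}{20 + L}$ ($C{\left(L,K \right)} = \frac{\frac{17}{3} + L}{L + 20} = \frac{\frac{17}{3} + L}{20 + L}$)
$\frac{1}{-18433 - 3 C{\left(-16,-2 \right)}} = \frac{1}{-18433 - 3 \frac{\frac{17}{3} - 16}{20 - 16}} = \frac{1}{-18433 - 3 \cdot \frac{1}{4} \left(- \frac{31}{3}\right)} = \frac{1}{-18433 - - \frac{31}{4}} = \frac{1}{-18433 + \frac{31}{4}} = \frac{1}{- \frac{73701}{4}} = - \frac{4}{73701}$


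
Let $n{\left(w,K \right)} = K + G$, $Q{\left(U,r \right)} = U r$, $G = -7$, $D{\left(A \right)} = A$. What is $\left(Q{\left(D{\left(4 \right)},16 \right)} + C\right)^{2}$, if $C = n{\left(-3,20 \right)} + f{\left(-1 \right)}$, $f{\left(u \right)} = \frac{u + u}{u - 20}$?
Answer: $\frac{2621161}{441} \approx 5943.7$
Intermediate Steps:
$n{\left(w,K \right)} = -7 + K$ ($n{\left(w,K \right)} = K - 7 = -7 + K$)
$f{\left(u \right)} = \frac{2 u}{-20 + u}$
$C = \frac{275}{21}$ ($C = \left(-7 + 20\right) + 2 \left(-1\right) \frac{1}{-20 - 1} = 13 + 2 \left(-1\right) \frac{1}{-21} = 13 + 2 \left(-1\right) \left(- \frac{1}{21}\right) = 13 + \frac{2}{21} = \frac{275}{21} \approx 13.095$)
$\left(Q{\left(D{\left(4 \right)},16 \right)} + C\right)^{2} = \left(4 \cdot 16 + \frac{275}{21}\right)^{2} = \left(64 + \frac{275}{21}\right)^{2} = \left(\frac{1619}{21}\right)^{2} = \frac{2621161}{441}$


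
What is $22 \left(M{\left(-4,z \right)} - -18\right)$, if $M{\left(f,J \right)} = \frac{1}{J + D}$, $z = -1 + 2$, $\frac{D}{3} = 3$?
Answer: $\frac{1991}{5} \approx 398.2$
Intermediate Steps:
$D = 9$ ($D = 3 \cdot 3 = 9$)
$z = 1$
$M{\left(f,J \right)} = \frac{1}{9 + J}$ ($M{\left(f,J \right)} = \frac{1}{J + 9} = \frac{1}{9 + J}$)
$22 \left(M{\left(-4,z \right)} - -18\right) = 22 \left(\frac{1}{9 + 1} - -18\right) = 22 \left(\frac{1}{10} + 18\right) = 22 \cdot \frac{181}{10} = \frac{1991}{5}$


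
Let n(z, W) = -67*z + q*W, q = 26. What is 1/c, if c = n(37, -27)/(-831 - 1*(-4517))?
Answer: -3686/3181 ≈ -1.1588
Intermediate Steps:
n(z, W) = -67*z + 26*W
c = -3181/3686 (c = (-67*37 + 26*(-27))/(-831 - 1*(-4517)) = (-2479 - 702)/(-831 + 4517) = -3181/3686 ≈ -0.86300)
1/c = 1/(-3181/3686) = -3686/3181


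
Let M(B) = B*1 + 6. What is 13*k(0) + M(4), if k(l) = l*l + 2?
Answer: 36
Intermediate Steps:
M(B) = 6 + B (M(B) = B + 6 = 6 + B)
k(l) = 2 + l² (k(l) = l² + 2 = 2 + l²)
13*k(0) + M(4) = 13*(2 + 0²) + (6 + 4) = 13*(2 + 0) + 10 = 13*2 + 10 = 26 + 10 = 36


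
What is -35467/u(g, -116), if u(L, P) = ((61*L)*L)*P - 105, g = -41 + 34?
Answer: 35467/346829 ≈ 0.10226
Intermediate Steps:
g = -7
u(L, P) = -105 + 61*P*L² (u(L, P) = (61*L²)*P - 105 = 61*P*L² - 105 = -105 + 61*P*L²)
-35467/u(g, -116) = -35467/(-105 + 61*(-116)*(-7)²) = -35467/(-105 + 61*(-116)*49) = -35467/(-105 - 346724) = -35467/(-346829) = -35467*(-1/346829) = 35467/346829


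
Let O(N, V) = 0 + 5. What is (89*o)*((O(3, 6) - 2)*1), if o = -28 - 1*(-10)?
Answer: -4806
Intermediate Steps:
O(N, V) = 5
o = -18 (o = -28 + 10 = -18)
(89*o)*((O(3, 6) - 2)*1) = (89*(-18))*((5 - 2)*1) = -4806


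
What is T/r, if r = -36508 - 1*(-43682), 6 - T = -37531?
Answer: 37537/7174 ≈ 5.2324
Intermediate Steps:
T = 37537 (T = 6 - 1*(-37531) = 6 + 37531 = 37537)
r = 7174 (r = -36508 + 43682 = 7174)
T/r = 37537/7174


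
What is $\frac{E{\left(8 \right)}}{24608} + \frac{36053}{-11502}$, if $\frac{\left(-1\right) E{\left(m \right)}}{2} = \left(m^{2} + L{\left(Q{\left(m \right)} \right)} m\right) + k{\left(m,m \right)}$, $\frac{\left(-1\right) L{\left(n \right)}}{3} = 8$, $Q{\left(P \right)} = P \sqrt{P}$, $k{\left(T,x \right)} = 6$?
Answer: $- \frac{110548217}{35380152} \approx -3.1246$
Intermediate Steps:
$Q{\left(P \right)} = P^{\frac{3}{2}}$
$L{\left(n \right)} = -24$ ($L{\left(n \right)} = \left(-3\right) 8 = -24$)
$E{\left(m \right)} = -12 - 2 m^{2} + 48 m$ ($E{\left(m \right)} = - 2 \left(\left(m^{2} - 24 m\right) + 6\right) = - 2 \left(6 + m^{2} - 24 m\right) = -12 - 2 m^{2} + 48 m$)
$\frac{E{\left(8 \right)}}{24608} + \frac{36053}{-11502} = \frac{-12 - 2 \cdot 8^{2} + 48 \cdot 8}{24608} + \frac{36053}{-11502} = \left(-12 - 128 + 384\right) \frac{1}{24608} + 36053 \left(- \frac{1}{11502}\right) = \left(-12 - 128 + 384\right) \frac{1}{24608} - \frac{36053}{11502} = 244 \cdot \frac{1}{24608} - \frac{36053}{11502} = \frac{61}{6152} - \frac{36053}{11502} = - \frac{110548217}{35380152}$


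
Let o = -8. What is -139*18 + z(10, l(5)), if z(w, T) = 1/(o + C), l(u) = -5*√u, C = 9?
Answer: -2501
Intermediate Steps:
z(w, T) = 1 (z(w, T) = 1/(-8 + 9) = 1/1 = 1)
-139*18 + z(10, l(5)) = -139*18 + 1 = -2502 + 1 = -2501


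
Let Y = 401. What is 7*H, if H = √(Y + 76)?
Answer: 21*√53 ≈ 152.88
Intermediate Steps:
H = 3*√53 (H = √(401 + 76) = √477 = 3*√53 ≈ 21.840)
7*H = 7*(3*√53) = 21*√53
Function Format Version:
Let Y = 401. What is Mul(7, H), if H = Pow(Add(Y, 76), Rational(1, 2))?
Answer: Mul(21, Pow(53, Rational(1, 2))) ≈ 152.88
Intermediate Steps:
H = Mul(3, Pow(53, Rational(1, 2))) (H = Pow(Add(401, 76), Rational(1, 2)) = Pow(477, Rational(1, 2)) = Mul(3, Pow(53, Rational(1, 2))) ≈ 21.840)
Mul(7, H) = Mul(7, Mul(3, Pow(53, Rational(1, 2)))) = Mul(21, Pow(53, Rational(1, 2)))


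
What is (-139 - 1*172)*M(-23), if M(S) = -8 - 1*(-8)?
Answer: 0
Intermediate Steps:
M(S) = 0 (M(S) = -8 + 8 = 0)
(-139 - 1*172)*M(-23) = (-139 - 1*172)*0 = (-139 - 172)*0 = -311*0 = 0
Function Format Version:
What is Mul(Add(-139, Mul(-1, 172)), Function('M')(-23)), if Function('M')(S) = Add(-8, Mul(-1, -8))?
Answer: 0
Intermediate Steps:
Function('M')(S) = 0 (Function('M')(S) = Add(-8, 8) = 0)
Mul(Add(-139, Mul(-1, 172)), Function('M')(-23)) = Mul(Add(-139, Mul(-1, 172)), 0) = Mul(Add(-139, -172), 0) = Mul(-311, 0) = 0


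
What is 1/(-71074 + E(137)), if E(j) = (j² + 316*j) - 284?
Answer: -1/9297 ≈ -0.00010756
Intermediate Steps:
E(j) = -284 + j² + 316*j
1/(-71074 + E(137)) = 1/(-71074 + (-284 + 137² + 316*137)) = 1/(-71074 + (-284 + 18769 + 43292)) = 1/(-71074 + 61777) = 1/(-9297) = -1/9297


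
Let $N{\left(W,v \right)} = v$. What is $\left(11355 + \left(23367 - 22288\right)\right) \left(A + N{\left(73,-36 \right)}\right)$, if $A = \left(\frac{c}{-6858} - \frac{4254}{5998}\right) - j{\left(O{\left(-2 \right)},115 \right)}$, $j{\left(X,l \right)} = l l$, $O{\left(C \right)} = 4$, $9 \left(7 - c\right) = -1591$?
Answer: $- \frac{15261516925558766}{92552139} \approx -1.649 \cdot 10^{8}$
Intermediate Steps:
$c = \frac{1654}{9}$ ($c = 7 - - \frac{1591}{9} = 7 + \frac{1591}{9} = \frac{1654}{9} \approx 183.78$)
$j{\left(X,l \right)} = l^{2}$
$A = - \frac{1224070159795}{92552139}$ ($A = \left(\frac{1654}{9 \left(-6858\right)} - \frac{4254}{5998}\right) - 115^{2} = \left(\frac{1654}{9} \left(- \frac{1}{6858}\right) - \frac{2127}{2999}\right) - 13225 = \left(- \frac{827}{30861} - \frac{2127}{2999}\right) - 13225 = - \frac{68121520}{92552139} - 13225 = - \frac{1224070159795}{92552139} \approx -13226.0$)
$\left(11355 + \left(23367 - 22288\right)\right) \left(A + N{\left(73,-36 \right)}\right) = \left(11355 + \left(23367 - 22288\right)\right) \left(- \frac{1224070159795}{92552139} - 36\right) = \left(11355 + 1079\right) \left(- \frac{1227402036799}{92552139}\right) = 12434 \left(- \frac{1227402036799}{92552139}\right) = - \frac{15261516925558766}{92552139}$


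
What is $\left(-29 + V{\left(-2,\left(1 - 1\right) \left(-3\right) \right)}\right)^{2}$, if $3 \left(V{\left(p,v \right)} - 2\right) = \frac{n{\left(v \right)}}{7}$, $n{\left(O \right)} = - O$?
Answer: $729$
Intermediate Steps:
$V{\left(p,v \right)} = 2 - \frac{v}{21}$ ($V{\left(p,v \right)} = 2 + \frac{- v \frac{1}{7}}{3} = 2 + \frac{\left(- \frac{1}{7}\right) v}{3} = 2 - \frac{v}{21}$)
$\left(-29 + V{\left(-2,\left(1 - 1\right) \left(-3\right) \right)}\right)^{2} = \left(-29 + \left(2 - \frac{\left(1 - 1\right) \left(-3\right)}{21}\right)\right)^{2} = \left(-29 + \left(2 - \frac{0 \left(-3\right)}{21}\right)\right)^{2} = \left(-29 + \left(2 - 0\right)\right)^{2} = \left(-29 + \left(2 + 0\right)\right)^{2} = \left(-29 + 2\right)^{2} = \left(-27\right)^{2} = 729$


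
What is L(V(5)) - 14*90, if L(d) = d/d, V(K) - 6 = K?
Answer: -1259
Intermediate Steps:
V(K) = 6 + K
L(d) = 1
L(V(5)) - 14*90 = 1 - 14*90 = 1 - 1*1260 = 1 - 1260 = -1259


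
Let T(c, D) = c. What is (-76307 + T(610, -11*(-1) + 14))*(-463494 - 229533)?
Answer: 52460064819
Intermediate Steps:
(-76307 + T(610, -11*(-1) + 14))*(-463494 - 229533) = (-76307 + 610)*(-463494 - 229533) = -75697*(-693027) = 52460064819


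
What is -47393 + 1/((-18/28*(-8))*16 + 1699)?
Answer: -590943310/12469 ≈ -47393.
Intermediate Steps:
-47393 + 1/((-18/28*(-8))*16 + 1699) = -47393 + 1/((-18*1/28*(-8))*16 + 1699) = -47393 + 1/(-9/14*(-8)*16 + 1699) = -47393 + 1/((36/7)*16 + 1699) = -47393 + 1/(576/7 + 1699) = -47393 + 1/(12469/7) = -47393 + 7/12469 = -590943310/12469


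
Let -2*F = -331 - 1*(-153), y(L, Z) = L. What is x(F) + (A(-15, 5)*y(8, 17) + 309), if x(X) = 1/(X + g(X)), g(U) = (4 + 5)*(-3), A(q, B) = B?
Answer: 21639/62 ≈ 349.02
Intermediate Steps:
g(U) = -27 (g(U) = 9*(-3) = -27)
F = 89 (F = -(-331 - 1*(-153))/2 = -(-331 + 153)/2 = -½*(-178) = 89)
x(X) = 1/(-27 + X) (x(X) = 1/(X - 27) = 1/(-27 + X))
x(F) + (A(-15, 5)*y(8, 17) + 309) = 1/(-27 + 89) + (5*8 + 309) = 1/62 + (40 + 309) = 1/62 + 349 = 21639/62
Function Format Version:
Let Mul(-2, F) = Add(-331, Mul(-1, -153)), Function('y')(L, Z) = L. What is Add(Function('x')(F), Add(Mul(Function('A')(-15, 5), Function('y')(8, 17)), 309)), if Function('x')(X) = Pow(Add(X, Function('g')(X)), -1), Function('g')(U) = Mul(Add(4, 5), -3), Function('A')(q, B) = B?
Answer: Rational(21639, 62) ≈ 349.02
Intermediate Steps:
Function('g')(U) = -27 (Function('g')(U) = Mul(9, -3) = -27)
F = 89 (F = Mul(Rational(-1, 2), Add(-331, Mul(-1, -153))) = Mul(Rational(-1, 2), Add(-331, 153)) = Mul(Rational(-1, 2), -178) = 89)
Function('x')(X) = Pow(Add(-27, X), -1) (Function('x')(X) = Pow(Add(X, -27), -1) = Pow(Add(-27, X), -1))
Add(Function('x')(F), Add(Mul(Function('A')(-15, 5), Function('y')(8, 17)), 309)) = Add(Pow(Add(-27, 89), -1), Add(Mul(5, 8), 309)) = Add(Pow(62, -1), Add(40, 309)) = Add(Rational(1, 62), 349) = Rational(21639, 62)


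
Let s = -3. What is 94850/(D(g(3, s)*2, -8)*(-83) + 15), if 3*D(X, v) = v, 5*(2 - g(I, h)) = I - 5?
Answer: 284550/709 ≈ 401.34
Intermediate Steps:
g(I, h) = 3 - I/5 (g(I, h) = 2 - (I - 5)/5 = 2 - (-5 + I)/5 = 2 + (1 - I/5) = 3 - I/5)
D(X, v) = v/3
94850/(D(g(3, s)*2, -8)*(-83) + 15) = 94850/(((⅓)*(-8))*(-83) + 15) = 94850/(-8/3*(-83) + 15) = 94850/(664/3 + 15) = 94850/(709/3) = 94850*(3/709) = 284550/709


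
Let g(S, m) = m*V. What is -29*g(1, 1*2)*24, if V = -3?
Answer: 4176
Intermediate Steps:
g(S, m) = -3*m (g(S, m) = m*(-3) = -3*m)
-29*g(1, 1*2)*24 = -(-87)*1*2*24 = -(-87)*2*24 = -29*(-6)*24 = 174*24 = 4176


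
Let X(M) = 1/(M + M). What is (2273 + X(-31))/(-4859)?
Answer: -140925/301258 ≈ -0.46779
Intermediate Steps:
X(M) = 1/(2*M)
(2273 + X(-31))/(-4859) = (2273 + (½)/(-31))/(-4859) = (2273 + (½)*(-1/31))*(-1/4859) = (2273 - 1/62)*(-1/4859) = (140925/62)*(-1/4859) = -140925/301258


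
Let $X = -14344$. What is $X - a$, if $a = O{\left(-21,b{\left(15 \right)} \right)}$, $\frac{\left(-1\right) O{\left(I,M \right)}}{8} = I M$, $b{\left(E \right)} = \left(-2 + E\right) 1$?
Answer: $-16528$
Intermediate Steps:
$b{\left(E \right)} = -2 + E$
$O{\left(I,M \right)} = - 8 I M$
$a = 2184$ ($a = \left(-8\right) \left(-21\right) \left(-2 + 15\right) = \left(-8\right) \left(-21\right) 13 = 2184$)
$X - a = -14344 - 2184 = -16528$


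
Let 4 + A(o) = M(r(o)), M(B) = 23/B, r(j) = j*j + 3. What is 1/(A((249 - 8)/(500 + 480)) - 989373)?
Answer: -2939281/2908034928737 ≈ -1.0107e-6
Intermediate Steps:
r(j) = 3 + j**2 (r(j) = j**2 + 3 = 3 + j**2)
A(o) = -4 + 23/(3 + o**2)
1/(A((249 - 8)/(500 + 480)) - 989373) = 1/((11 - 4*(249 - 8)**2/(500 + 480)**2)/(3 + ((249 - 8)/(500 + 480))**2) - 989373) = 1/((11 - 4*(241/980)**2)/(3 + (241/980)**2) - 989373) = 1/((11 - 4*58081/960400)/(3 + 58081/960400) - 989373) = 1/((11 - 58081/240100)/(2939281/960400) - 989373) = 1/((960400/2939281)*(2583019/240100) - 989373) = 1/(10332076/2939281 - 989373) = 1/(-2908034928737/2939281) = -2939281/2908034928737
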